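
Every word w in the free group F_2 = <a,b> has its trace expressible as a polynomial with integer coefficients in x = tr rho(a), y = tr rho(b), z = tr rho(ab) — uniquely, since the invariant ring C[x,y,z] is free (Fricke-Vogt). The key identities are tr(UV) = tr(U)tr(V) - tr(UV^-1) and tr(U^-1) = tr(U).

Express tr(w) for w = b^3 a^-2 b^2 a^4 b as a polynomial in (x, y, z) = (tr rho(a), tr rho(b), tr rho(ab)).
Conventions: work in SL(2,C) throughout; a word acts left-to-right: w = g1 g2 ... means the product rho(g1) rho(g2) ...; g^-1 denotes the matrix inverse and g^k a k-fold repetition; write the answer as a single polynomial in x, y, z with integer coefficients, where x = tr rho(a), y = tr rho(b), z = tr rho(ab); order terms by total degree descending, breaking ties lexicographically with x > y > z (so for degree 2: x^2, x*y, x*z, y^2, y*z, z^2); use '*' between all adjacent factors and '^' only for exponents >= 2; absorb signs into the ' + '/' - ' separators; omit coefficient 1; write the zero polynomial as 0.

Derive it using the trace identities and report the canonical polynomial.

x^5*y^5*z - x^6*y^4 - x^4*y^6 - x^4*y^4*z^2 - 2*x^5*y^3*z - 2*x^3*y^5*z + 2*x^6*y^2 + 8*x^4*y^4 + 2*x^4*y^2*z^2 + 2*x^2*y^6 + 2*x^2*y^4*z^2 + 4*x^3*y^3*z + x*y^5*z - 12*x^4*y^2 - 13*x^2*y^4 - 4*x^2*y^2*z^2 - y^6 - 4*x*y^3*z + 19*x^2*y^2 + 6*y^4 + 3*x*y*z - x^2 - 9*y^2 + 2

trace(a b a) = trace(a)*trace(b a) - trace(b) = x*z - y
trace(a^3 b) = trace(a)*trace(a b a) - trace(a b) = x^2*z - x*y - z
so trace(a^2) = trace(a)*trace(a) - trace(1) = x^2 - 2
so trace(a^3) = trace(a)*trace(a^2) - trace(a) = x^3 - 3*x
so trace(a b^2 a^2) = trace(b)*trace(a^3 b) - trace(a^3) = x^2*y*z - x^3 - x*y^2 - y*z + 3*x
reduce: trace(b^2 a) = trace(b)*trace(a b) - trace(a) = y*z - x
trace(b^2) = trace(b)*trace(b) - trace(1) = y^2 - 2
so trace(a b^2 a) = trace(a)*trace(b^2 a) - trace(b^2) = x*y*z - x^2 - y^2 + 2
trace(b a^4 b) = trace(a)*trace(a b^2 a^2) - trace(a b^2 a) = x^3*y*z - x^4 - x^2*y^2 - 2*x*y*z + 4*x^2 + y^2 - 2
so trace(b a^4) = trace(a)*trace(b a^3) - trace(b a^2) = x^3*z - x^2*y - 2*x*z + y
trace(b^2 a^4 b) = trace(b)*trace(b a^4 b) - trace(b a^4) = x^3*y^2*z - x^4*y - x^2*y^3 - x^3*z - 2*x*y^2*z + 5*x^2*y + y^3 + 2*x*z - 3*y
so trace(a^4 b^4) = trace(b)*trace(b^2 a^4 b) - trace(b^2 a^4) = x^3*y^3*z - x^4*y^2 - x^2*y^4 - 2*x^3*y*z - 2*x*y^3*z + x^4 + 6*x^2*y^2 + y^4 + 4*x*y*z - 4*x^2 - 4*y^2 + 2
so trace(b^3 a^4 b^2) = trace(b)*trace(a^4 b^4) - trace(a^4 b^3) = x^3*y^4*z - x^4*y^3 - x^2*y^5 - 3*x^3*y^2*z - 2*x*y^4*z + 2*x^4*y + 7*x^2*y^3 + y^5 + x^3*z + 6*x*y^2*z - 9*x^2*y - 5*y^3 - 2*x*z + 5*y
reduce: trace(b^2 a^4 b^4) = trace(b)*trace(b^3 a^4 b^2) - trace(b^3 a^4 b) = x^3*y^5*z - x^4*y^4 - x^2*y^6 - 4*x^3*y^3*z - 2*x*y^5*z + 3*x^4*y^2 + 8*x^2*y^4 + y^6 + 3*x^3*y*z + 8*x*y^3*z - x^4 - 15*x^2*y^2 - 6*y^4 - 6*x*y*z + 4*x^2 + 9*y^2 - 2
trace(b a b a) = trace(b a)*trace(b a) - trace(1)   [split at repeated b] = z^2 - 2
trace(a^2 b a b) = trace(a)*trace(b a b a) - trace(b a b) = x*z^2 - y*z - x
trace(b a b^2 a^2) = trace(b)*trace(a^2 b a b) - trace(a^2 b a) = x*y*z^2 - x^2*z - y^2*z + z
reduce: trace(b a b^2 a) = trace(b)*trace(a b a b) - trace(a b a) = y*z^2 - x*z - y
reduce: trace(a b^2 a^3 b) = trace(a)*trace(b a b^2 a^2) - trace(b a b^2 a) = x^2*y*z^2 - x^3*z - x*y^2*z - y*z^2 + 2*x*z + y
trace(b a b^2 a^3 b) = trace(b)*trace(a b^2 a^3 b) - trace(a b^2 a^3) = x^2*y^2*z^2 - 2*x^3*y*z - x*y^3*z + x^4 + x^2*y^2 - y^2*z^2 + 4*x*y*z - 4*x^2 + 2
trace(a b^2 a^3 b^3) = trace(b)*trace(b a b^2 a^3 b) - trace(b a b^2 a^3) = x^2*y^3*z^2 - 2*x^3*y^2*z - x*y^4*z + x^4*y + x^2*y^3 - x^2*y*z^2 - y^3*z^2 + x^3*z + 5*x*y^2*z - 4*x^2*y + y*z^2 - 2*x*z + y
trace(a^2 b^4 a b^2 a) = trace(b)*trace(a b^2 a^3 b^3) - trace(a b^2 a^3 b^2) = x^2*y^4*z^2 - 2*x^3*y^3*z - x*y^5*z + x^4*y^2 + x^2*y^4 - 2*x^2*y^2*z^2 - y^4*z^2 + 3*x^3*y*z + 6*x*y^3*z - x^4 - 5*x^2*y^2 + 2*y^2*z^2 - 6*x*y*z + 4*x^2 + y^2 - 2
so trace(b^3 a b a) = trace(b)*trace(b a b a b) - trace(b a b a) = y^2*z^2 - x*y*z - y^2 - z^2 + 2
trace(a b^3) = trace(b)*trace(b a b) - trace(b a) = y^2*z - x*y - z
trace(b^3 a b) = trace(b)*trace(a b^3) - trace(a b^2) = y^3*z - x*y^2 - 2*y*z + x
trace(a^2 b^3 a b) = trace(a)*trace(b^3 a b a) - trace(b^3 a b) = x*y^2*z^2 - x^2*y*z - y^3*z - x*z^2 + 2*y*z + x
trace(a b^3 a) = trace(b)*trace(a^2 b^2) - trace(a^2 b) = x*y^2*z - x^2*y - y^3 - x*z + 3*y
reduce: trace(a^2 b^3 a) = trace(a)*trace(a b^3 a) - trace(a b^3) = x^2*y^2*z - x^3*y - x*y^3 - x^2*z - y^2*z + 4*x*y + z
reduce: trace(a b^2 a^2 b^3) = trace(b)*trace(a^2 b^3 a b) - trace(a^2 b^3 a) = x*y^3*z^2 - 2*x^2*y^2*z - y^4*z + x^3*y + x*y^3 - x*y*z^2 + x^2*z + 3*y^2*z - 3*x*y - z
so trace(a b^2 a^2 b^2) = trace(b)*trace(a b^2 a^2 b) - trace(a b^2 a^2) = x*y^2*z^2 - 2*x^2*y*z - y^3*z + x^3 + x*y^2 + 2*y*z - 3*x
so trace(a^2 b^4 a b^2) = trace(b)*trace(a b^2 a^2 b^3) - trace(a b^2 a^2 b^2) = x*y^4*z^2 - 2*x^2*y^3*z - y^5*z + x^3*y^2 + x*y^4 - 2*x*y^2*z^2 + 3*x^2*y*z + 4*y^3*z - x^3 - 4*x*y^2 - 3*y*z + 3*x
trace(b^2 a^4 b^4 a) = trace(a)*trace(a^2 b^4 a b^2 a) - trace(a^2 b^4 a b^2) = x^3*y^4*z^2 - 2*x^4*y^3*z - x^2*y^5*z + x^5*y^2 + x^3*y^4 - 2*x^3*y^2*z^2 - 2*x*y^4*z^2 + 3*x^4*y*z + 8*x^2*y^3*z + y^5*z - x^5 - 6*x^3*y^2 - x*y^4 + 4*x*y^2*z^2 - 9*x^2*y*z - 4*y^3*z + 5*x^3 + 5*x*y^2 + 3*y*z - 5*x
reduce: trace(b^2 a^4 b^4 a^-1) = trace(b^2 a^4 b^4)*trace(a) - trace(b^2 a^4 b^4 a) = x^4*y^5*z - x^5*y^4 - x^3*y^6 - x^3*y^4*z^2 - 2*x^4*y^3*z - x^2*y^5*z + 2*x^5*y^2 + 7*x^3*y^4 + 2*x^3*y^2*z^2 + x*y^6 + 2*x*y^4*z^2 - y^5*z - 9*x^3*y^2 - 5*x*y^4 - 4*x*y^2*z^2 + 3*x^2*y*z + 4*y^3*z - x^3 + 4*x*y^2 - 3*y*z + 3*x
trace(b^3 a^-2 b^2 a^4 b) = trace(b^2 a^4 b^4 a^-1)*trace(a) - trace(b^2 a^4 b^4) = x^5*y^5*z - x^6*y^4 - x^4*y^6 - x^4*y^4*z^2 - 2*x^5*y^3*z - 2*x^3*y^5*z + 2*x^6*y^2 + 8*x^4*y^4 + 2*x^4*y^2*z^2 + 2*x^2*y^6 + 2*x^2*y^4*z^2 + 4*x^3*y^3*z + x*y^5*z - 12*x^4*y^2 - 13*x^2*y^4 - 4*x^2*y^2*z^2 - y^6 - 4*x*y^3*z + 19*x^2*y^2 + 6*y^4 + 3*x*y*z - x^2 - 9*y^2 + 2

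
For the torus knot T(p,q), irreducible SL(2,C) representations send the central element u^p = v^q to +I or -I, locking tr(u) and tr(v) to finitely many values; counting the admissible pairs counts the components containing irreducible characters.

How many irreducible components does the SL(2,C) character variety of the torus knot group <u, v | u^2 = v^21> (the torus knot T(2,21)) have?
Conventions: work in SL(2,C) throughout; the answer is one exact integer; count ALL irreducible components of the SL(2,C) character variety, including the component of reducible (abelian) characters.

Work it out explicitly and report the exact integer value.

11

For T(2,21): irreducibility forces the central element u^2 = v^21 to one of +I, -I.
On an irreducible component, tr(u) is locked at 2*cos(pi*alpha/2) for some alpha in 1..1, and tr(v) at 2*cos(pi*beta/21) for some beta in 1..20.
The two central values (-1)^alpha I and (-1)^beta I must be the same matrix, so alpha and beta share a parity.
count pairs: odd alpha (1 choices) x odd beta (10), plus even alpha (0) x even beta (10): 1*10 + 0*10 = 10.
That is 10 components of irreducible characters, and with the reducible (abelian) component the total is 11.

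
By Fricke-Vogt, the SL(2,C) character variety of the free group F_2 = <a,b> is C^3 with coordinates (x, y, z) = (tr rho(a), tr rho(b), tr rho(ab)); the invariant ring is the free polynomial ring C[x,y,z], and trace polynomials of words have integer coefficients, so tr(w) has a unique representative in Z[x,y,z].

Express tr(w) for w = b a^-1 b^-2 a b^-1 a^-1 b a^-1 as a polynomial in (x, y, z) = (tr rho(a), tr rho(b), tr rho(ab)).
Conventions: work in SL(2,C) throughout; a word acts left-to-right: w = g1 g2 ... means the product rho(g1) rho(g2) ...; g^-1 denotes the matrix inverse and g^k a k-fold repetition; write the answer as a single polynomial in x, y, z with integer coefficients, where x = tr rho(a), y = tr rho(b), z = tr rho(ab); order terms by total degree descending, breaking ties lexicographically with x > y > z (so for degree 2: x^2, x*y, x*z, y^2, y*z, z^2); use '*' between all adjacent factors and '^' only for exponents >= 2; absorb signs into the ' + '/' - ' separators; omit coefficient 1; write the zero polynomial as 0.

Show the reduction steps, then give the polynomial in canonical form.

x^3*y^4*z - x^4*y^3 - x^2*y^5 - 3*x^2*y^3*z^2 + 2*x^3*y^2*z + 2*x*y^4*z + 3*x*y^2*z^3 + 4*x^2*y^3 - x^2*y*z^2 - y^3*z^2 - y*z^4 - 8*x*y^2*z + 4*y*z^2 + x*z - y

so trace(a^-1) = trace(a) = x
so trace(b a b) = trace(b)*trace(a b) - trace(a) = y*z - x
reduce: trace(b a b a) = trace(b a)*trace(b a) - trace(1)   [split at repeated b] = z^2 - 2
so trace(a b a^-1 b) = trace(b a b)*trace(a) - trace(b a b a) = x*y*z - x^2 - z^2 + 2
so trace(b^3 a) = trace(b)*trace(a b^2) - trace(a b) = y^2*z - x*y - z
so trace(b^2) = trace(b)*trace(b) - trace(1) = y^2 - 2
trace(b^3) = trace(b)*trace(b^2) - trace(b) = y^3 - 3*y
so trace(a b^3 a) = trace(a)*trace(b^3 a) - trace(b^3) = x*y^2*z - x^2*y - y^3 - x*z + 3*y
so trace(a b a) = trace(a)*trace(b a) - trace(b) = x*z - y
trace(b a b a b) = trace(b)*trace(a b a b) - trace(a b a) = y*z^2 - x*z - y
so trace(a b^3 a b) = trace(b)*trace(b a b a b) - trace(b a b a) = y^2*z^2 - x*y*z - y^2 - z^2 + 2
trace(b^2 a b^-1 a b) = trace(a b^3 a)*trace(b) - trace(a b^3 a b) = x*y^3*z - x^2*y^2 - y^4 - y^2*z^2 + 4*y^2 + z^2 - 2
so trace(a b a b^2 a) = trace(a)*trace(b a b^2 a) - trace(b a b^2) = x*y*z^2 - x^2*z - y^2*z + z
trace(a b a b a b) = trace(b a b a)*trace(b a) - trace(a b)   [split at repeated b] = z^3 - 3*z
trace(a b a b a) = trace(a)*trace(b a b a) - trace(b a b) = x*z^2 - y*z - x
trace(a b a b^2 a b) = trace(b)*trace(a b a b a b) - trace(a b a b a) = y*z^3 - x*z^2 - 2*y*z + x
reduce: trace(b^2 a b^-1 a b a) = trace(a b a b^2 a)*trace(b) - trace(a b a b^2 a b) = x*y^2*z^2 - x^2*y*z - y^3*z - y*z^3 + x*z^2 + 3*y*z - x
reduce: trace(b^-1 a b a^-1 b^2 a) = trace(b^2 a b^-1 a b)*trace(a) - trace(b^2 a b^-1 a b a) = x^2*y^3*z - x^3*y^2 - x*y^4 - 2*x*y^2*z^2 + x^2*y*z + y^3*z + y*z^3 + 4*x*y^2 - 3*y*z - x
trace(a b a^-1 b^2 a^-1 b^-1) = trace(b^-1 a b a^-1 b^2)*trace(a) - trace(b^-1 a b a^-1 b^2 a) = -x^2*y^3*z + x^3*y^2 + x*y^4 + 2*x*y^2*z^2 - y^3*z - y*z^3 - x^3 - 4*x*y^2 - x*z^2 + 3*y*z + 3*x
trace(b a^-1 b^2) = trace(b^3)*trace(a) - trace(b^3 a) = x*y^3 - y^2*z - 2*x*y + z
reduce: trace(a^-1 b^2 a^-1 b^-2 a b) = trace(a b a^-1 b^2 a^-1 b^-1)*trace(b) - trace(a b a^-1 b^2 a^-1) = -x^2*y^4*z + x^3*y^3 + x*y^5 + 2*x*y^3*z^2 - y^4*z - y^2*z^3 - x^3*y - 5*x*y^3 - x*y*z^2 + 4*y^2*z + 5*x*y - z
so trace(b a^-1 b^-2 a b^-1 a^-1 b) = trace(a^-1 b^2 a^-1 b^-2 a)*trace(b) - trace(a^-1 b^2 a^-1 b^-2 a b) = x^2*y^4*z - x^3*y^3 - x*y^5 - 2*x*y^3*z^2 + y^4*z + y^2*z^3 + x^3*y + 5*x*y^3 + x*y*z^2 - 4*y^2*z - 4*x*y + z
trace(a^2) = trace(a)*trace(a) - trace(1) = x^2 - 2
so trace(b^-1 a^2) = trace(a^2)*trace(b) - trace(a^2 b) = x^2*y - x*z - y
trace(a^2 b a) = trace(a)*trace(b a^2) - trace(b a) = x^2*z - x*y - z
trace(a^2 b a b^-1) = trace(a^2 b a)*trace(b) - trace(a^2 b a b) = x^2*y*z - x*y^2 - x*z^2 + x
so trace(b^-2 a^2 b a) = trace(a^2 b a b^-1)*trace(b) - trace(a^2 b a) = x^2*y^2*z - x*y^3 - x*y*z^2 - x^2*z + 2*x*y + z
trace(a b a^-1 b^-2 a) = trace(b^-2 a^2 b)*trace(a) - trace(b^-2 a^2 b a) = -x^2*y^2*z + x^3*y + x*y^3 + x*y*z^2 - 3*x*y - z
trace(a b a b a b a) = trace(a)*trace(b a b a b a) - trace(b a b a b) = x*z^3 - y*z^2 - 2*x*z + y
trace(a b a b a b a b) = trace(b a b a)*trace(b a b a) - trace(1)   [split at repeated b] = z^4 - 4*z^2 + 2
trace(b a b^-1 a b a b a) = trace(a b a b a b a)*trace(b) - trace(a b a b a b a b) = x*y*z^3 - y^2*z^2 - z^4 - 2*x*y*z + y^2 + 4*z^2 - 2
trace(a b^-1 a b a b a^-1 b) = trace(b a b^-1 a b a b)*trace(a) - trace(b a b^-1 a b a b a) = x^2*y^2*z^2 - x^3*y*z - x*y^3*z - 2*x*y*z^3 + x^2*z^2 + y^2*z^2 + z^4 + 5*x*y*z - x^2 - y^2 - 4*z^2 + 2
trace(a b^-1 a b a b a^-1 b^-1) = trace(a b^-1 a b a b a^-1)*trace(b) - trace(a b^-1 a b a b a^-1 b) = -x^2*y^2*z^2 + x^3*y*z + x*y^3*z + 2*x*y*z^3 - x^2*z^2 - y^2*z^2 - z^4 - 4*x*y*z + x^2 + 4*z^2 - 2
reduce: trace(b a b a^-1 b^-2 a b^-1 a) = trace(a b^-1 a b a b a^-1 b^-1)*trace(b) - trace(a b^-1 a b a b a^-1) = -x^2*y^3*z^2 + x^3*y^2*z + x*y^4*z + 2*x*y^2*z^3 - x^2*y*z^2 - y^3*z^2 - y*z^4 - 4*x*y^2*z + x^2*y + 4*y*z^2 - x*z - y
reduce: trace(b a^-1 b^-2 a b^-1 a^-1 b a) = trace(b a b a^-1 b^-2 a b^-1)*trace(a) - trace(b a b a^-1 b^-2 a b^-1 a) = x^2*y^3*z^2 - 2*x^3*y^2*z - x*y^4*z - 2*x*y^2*z^3 + x^4*y + x^2*y^3 + 2*x^2*y*z^2 + y^3*z^2 + y*z^4 + 4*x*y^2*z - 4*x^2*y - 4*y*z^2 + y
reduce: trace(b a^-1 b^-2 a b^-1 a^-1 b a^-1) = trace(b a^-1 b^-2 a b^-1 a^-1 b)*trace(a) - trace(b a^-1 b^-2 a b^-1 a^-1 b a) = x^3*y^4*z - x^4*y^3 - x^2*y^5 - 3*x^2*y^3*z^2 + 2*x^3*y^2*z + 2*x*y^4*z + 3*x*y^2*z^3 + 4*x^2*y^3 - x^2*y*z^2 - y^3*z^2 - y*z^4 - 8*x*y^2*z + 4*y*z^2 + x*z - y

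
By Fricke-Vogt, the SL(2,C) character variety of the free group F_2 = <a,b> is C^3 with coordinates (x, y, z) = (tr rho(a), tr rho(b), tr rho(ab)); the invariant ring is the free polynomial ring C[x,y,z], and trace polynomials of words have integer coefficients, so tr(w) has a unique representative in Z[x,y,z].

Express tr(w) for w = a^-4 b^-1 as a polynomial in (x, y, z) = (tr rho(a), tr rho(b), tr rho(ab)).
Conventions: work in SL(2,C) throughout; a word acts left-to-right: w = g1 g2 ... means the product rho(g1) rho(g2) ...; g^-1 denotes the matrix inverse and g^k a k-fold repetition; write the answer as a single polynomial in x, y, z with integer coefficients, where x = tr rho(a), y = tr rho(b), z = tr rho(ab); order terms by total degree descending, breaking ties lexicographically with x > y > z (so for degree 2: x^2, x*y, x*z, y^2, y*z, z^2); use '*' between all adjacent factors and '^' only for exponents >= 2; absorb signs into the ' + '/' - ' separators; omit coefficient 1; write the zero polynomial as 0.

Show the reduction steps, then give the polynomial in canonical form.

x^3*z - x^2*y - 2*x*z + y

next, tr(a^-1) = tr(a) = x
tr(a^-2) = tr(a^-1) * tr(a) - tr(1) = x^2 - 2
and tr(a^-3) = tr(a^-2) * tr(a) - tr(a^-1) = x^3 - 3*x
and tr(a^-4) = tr(a^-3) * tr(a) - tr(a^-2) = x^4 - 4*x^2 + 2
and tr(a^-1 b) = tr(b) * tr(a) - tr(b a) = x*y - z
and tr(a^-1 b a^-1) = tr(a^-1 b) * tr(a) - tr(a^-1 b a) = x^2*y - x*z - y
tr(a^-1 b a^-2) = tr(a^-1 b a^-1) * tr(a) - tr(a^-1 b) = x^3*y - x^2*z - 2*x*y + z
tr(a^-4 b) = tr(a^-1 b a^-2) * tr(a) - tr(a^-1 b a^-1) = x^4*y - x^3*z - 3*x^2*y + 2*x*z + y
tr(a^-4 b^-1) = tr(a^-4) * tr(b) - tr(a^-4 b) = x^3*z - x^2*y - 2*x*z + y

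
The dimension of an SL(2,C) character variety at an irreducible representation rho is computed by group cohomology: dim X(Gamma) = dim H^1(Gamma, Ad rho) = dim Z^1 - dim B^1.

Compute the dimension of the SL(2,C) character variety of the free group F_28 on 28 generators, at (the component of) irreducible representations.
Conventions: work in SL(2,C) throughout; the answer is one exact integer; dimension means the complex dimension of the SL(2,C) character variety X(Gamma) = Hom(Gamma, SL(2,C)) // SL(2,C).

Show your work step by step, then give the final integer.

81

The free group F_28: 28 generators, no relators.
A cocycle picks one sl_2 vector per generator freely, giving dim Z^1 = 3*28 = 84.
At an irreducible rho the centralizer of the image in sl_2 is 0, so the coboundary map sl_2 -> Z^1 is injective: dim B^1 = 3.
dim H^1 = 84 - 3 = 81, which is dim X.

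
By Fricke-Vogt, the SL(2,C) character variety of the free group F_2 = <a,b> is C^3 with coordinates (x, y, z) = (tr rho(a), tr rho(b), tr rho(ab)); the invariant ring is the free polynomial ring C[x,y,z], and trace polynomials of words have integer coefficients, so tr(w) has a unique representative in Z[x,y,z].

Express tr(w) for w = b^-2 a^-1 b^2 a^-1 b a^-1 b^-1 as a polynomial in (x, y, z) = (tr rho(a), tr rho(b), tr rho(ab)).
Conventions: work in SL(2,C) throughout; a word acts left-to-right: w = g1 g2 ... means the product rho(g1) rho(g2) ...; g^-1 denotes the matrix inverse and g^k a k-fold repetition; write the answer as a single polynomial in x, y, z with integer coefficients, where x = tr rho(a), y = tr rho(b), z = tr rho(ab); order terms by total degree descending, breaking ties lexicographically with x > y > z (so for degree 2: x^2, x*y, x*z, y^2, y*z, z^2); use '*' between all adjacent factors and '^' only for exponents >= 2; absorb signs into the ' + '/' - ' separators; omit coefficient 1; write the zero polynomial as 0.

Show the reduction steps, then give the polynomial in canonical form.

trace(a^-1) = trace(a) = x
trace(b^2 a) = trace(b)*trace(a b) - trace(a)   [square of b] = y*z - x
apply: trace(b^2) = trace(b)*trace(b) - trace(1)   [square of b] = y^2 - 2
trace(a b^2 a) = trace(a)*trace(b^2 a) - trace(b^2)   [square of a] = x*y*z - x^2 - y^2 + 2
trace(a b a b) = trace(a b)*trace(a b) - trace(1)   [split at a repeated a] = z^2 - 2
trace(a b a) = trace(a)*trace(b a) - trace(b)   [square of a] = x*z - y
use: trace(a b^2 a b) = trace(b)*trace(a b a b) - trace(a b a)   [square of b] = y*z^2 - x*z - y
use: trace(b^-1 a b^2 a) = trace(a b^2 a)*trace(b) - trace(a b^2 a b)   [inverse elimination on b] = x*y^2*z - x^2*y - y^3 - y*z^2 + x*z + 3*y
use: trace(a b^2 a^-1 b^-1) = trace(b^-1 a b^2)*trace(a) - trace(b^-1 a b^2 a)   [inverse elimination on a] = -x*y^2*z + x^2*y + y^3 + y*z^2 - 3*y
trace(b^2 a^-1 b^-2 a) = trace(a b^2 a^-1 b^-1)*trace(b) - trace(a b^2 a^-1)   [inverse elimination on b] = -x*y^3*z + x^2*y^2 + y^4 + y^2*z^2 - 4*y^2 + 2
trace(b^-2 a^-1 b^2 a^-1) = trace(b^2 a^-1 b^-2)*trace(a) - trace(b^2 a^-1 b^-2 a)   [inverse elimination on a] = x*y^3*z - x^2*y^2 - y^4 - y^2*z^2 + x^2 + 4*y^2 - 2
apply: trace(a b^3 a) = trace(b)*trace(a^2 b^2) - trace(a^2 b)   [square of b] = x*y^2*z - x^2*y - y^3 - x*z + 3*y
trace(a b^3 a b) = trace(b)*trace(a b a b^2) - trace(a b a b)   [square of b] = y^2*z^2 - x*y*z - y^2 - z^2 + 2
apply: trace(a b^3 a b^-1) = trace(a b^3 a)*trace(b) - trace(a b^3 a b)   [inverse elimination on b] = x*y^3*z - x^2*y^2 - y^4 - y^2*z^2 + 4*y^2 + z^2 - 2
use: trace(b a b^-2 a b^2) = trace(a b^3 a b^-1)*trace(b) - trace(a b^3 a)   [inverse elimination on b] = x*y^4*z - x^2*y^3 - y^5 - y^3*z^2 - x*y^2*z + x^2*y + 5*y^3 + y*z^2 + x*z - 5*y
use: trace(b^2 a b) = trace(b)*trace(a b^2) - trace(a b)   [square of b] = y^2*z - x*y - z
trace(a b^2 a b a) = trace(a)*trace(b^2 a b a) - trace(b^2 a b)   [square of a] = x*y*z^2 - x^2*z - y^2*z + z
trace(a b a b a b) = trace(b a b a)*trace(b a) - trace(a b)   [split at a repeated b] = z^3 - 3*z
use: trace(a b a b a) = trace(a)*trace(b a b a) - trace(b a b)   [square of a] = x*z^2 - y*z - x
trace(a b^2 a b a b) = trace(b)*trace(a b a b a b) - trace(a b a b a)   [square of b] = y*z^3 - x*z^2 - 2*y*z + x
use: trace(b^-1 a b^2 a b a) = trace(a b^2 a b a)*trace(b) - trace(a b^2 a b a b)   [inverse elimination on b] = x*y^2*z^2 - x^2*y*z - y^3*z - y*z^3 + x*z^2 + 3*y*z - x
trace(b a b^-2 a b^2 a) = trace(b^-1 a b^2 a b a)*trace(b) - trace(b^-1 a b^2 a b a b)   [inverse elimination on b] = x*y^3*z^2 - x^2*y^2*z - y^4*z - y^2*z^3 + x^2*z + 4*y^2*z - x*y - z
apply: trace(b^2 a^-1 b a b^-2 a) = trace(b a b^-2 a b^2)*trace(a) - trace(b a b^-2 a b^2 a)   [inverse elimination on a] = x^2*y^4*z - x^3*y^3 - x*y^5 - 2*x*y^3*z^2 + y^4*z + y^2*z^3 + x^3*y + 5*x*y^3 + x*y*z^2 - 4*y^2*z - 4*x*y + z
trace(b^-2 a^-1 b^2 a^-1 b a) = trace(b^2 a^-1 b a b^-2)*trace(a) - trace(b^2 a^-1 b a b^-2 a)   [inverse elimination on a] = -x^2*y^4*z + x^3*y^3 + x*y^5 + 2*x*y^3*z^2 - y^4*z - y^2*z^3 - x^3*y - 5*x*y^3 - x*y*z^2 + 4*y^2*z + 5*x*y - z
trace(b^3) = trace(b)*trace(b^2) - trace(b)   [square of b] = y^3 - 3*y
trace(b^2 a^-1 b) = trace(b^3)*trace(a) - trace(b^3 a)   [inverse elimination on a] = x*y^3 - y^2*z - 2*x*y + z
use: trace(b^3 a b) = trace(b)*trace(b^2 a b) - trace(b^2 a)   [square of b] = y^3*z - x*y^2 - 2*y*z + x
trace(b a b a^-1 b^2) = trace(b^3 a b)*trace(a) - trace(b^3 a b a)   [inverse elimination on a] = x*y^3*z - x^2*y^2 - y^2*z^2 - x*y*z + x^2 + y^2 + z^2 - 2
trace(b a b a^-1 b^2 a) = trace(b^2 a b a b)*trace(a) - trace(b^2 a b a b a)   [inverse elimination on a] = x*y^2*z^2 - x^2*y*z - y*z^3 - x*y^2 + 2*y*z + x
trace(a^-1 b^2 a^-1 b a b) = trace(b a b a^-1 b^2)*trace(a) - trace(b a b a^-1 b^2 a)   [inverse elimination on a] = x^2*y^3*z - x^3*y^2 - 2*x*y^2*z^2 + y*z^3 + x^3 + 2*x*y^2 + x*z^2 - 2*y*z - 3*x
trace(b^-1 a^-1 b^2 a^-1 b a) = trace(a^-1 b^2 a^-1 b a)*trace(b) - trace(a^-1 b^2 a^-1 b a b)   [inverse elimination on b] = -x^2*y^3*z + x^3*y^2 + x*y^4 + 2*x*y^2*z^2 - y^3*z - y*z^3 - x^3 - 4*x*y^2 - x*z^2 + 3*y*z + 3*x
apply: trace(b^-3 a^-1 b^2 a^-1 b a) = trace(b^-2 a^-1 b^2 a^-1 b a)*trace(b) - trace(b^-2 a^-1 b^2 a^-1 b a b)   [inverse elimination on b] = -x^2*y^5*z + x^3*y^4 + x*y^6 + 2*x*y^4*z^2 + x^2*y^3*z - y^5*z - y^3*z^3 - 2*x^3*y^2 - 6*x*y^4 - 3*x*y^2*z^2 + 5*y^3*z + y*z^3 + x^3 + 9*x*y^2 + x*z^2 - 4*y*z - 3*x
apply: trace(b^-2 a^-1 b^2 a^-1 b a^-1 b^-1) = trace(b^-3 a^-1 b^2 a^-1 b)*trace(a) - trace(b^-3 a^-1 b^2 a^-1 b a)   [inverse elimination on a] = x^2*y^5*z - x^3*y^4 - x*y^6 - 2*x*y^4*z^2 + y^5*z + y^3*z^3 + x^3*y^2 + 5*x*y^4 + 2*x*y^2*z^2 - 5*y^3*z - y*z^3 - 5*x*y^2 - x*z^2 + 4*y*z + x

x^2*y^5*z - x^3*y^4 - x*y^6 - 2*x*y^4*z^2 + y^5*z + y^3*z^3 + x^3*y^2 + 5*x*y^4 + 2*x*y^2*z^2 - 5*y^3*z - y*z^3 - 5*x*y^2 - x*z^2 + 4*y*z + x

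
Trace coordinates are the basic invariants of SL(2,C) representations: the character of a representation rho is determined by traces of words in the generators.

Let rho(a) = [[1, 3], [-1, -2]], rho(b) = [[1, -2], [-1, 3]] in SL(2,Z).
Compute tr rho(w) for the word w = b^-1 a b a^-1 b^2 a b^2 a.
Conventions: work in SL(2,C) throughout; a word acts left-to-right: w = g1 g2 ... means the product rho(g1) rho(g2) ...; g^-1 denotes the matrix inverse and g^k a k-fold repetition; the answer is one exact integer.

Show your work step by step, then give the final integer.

5102

rho(b^-1) = [[3, 2], [1, 1]]
... * rho(a) = [[1, 3], [-1, -2]]  ->  [[1, 5], [0, 1]]
... * rho(b) = [[1, -2], [-1, 3]]  ->  [[-4, 13], [-1, 3]]
... * rho(a^-1) = [[-2, -3], [1, 1]]  ->  [[21, 25], [5, 6]]
... * rho(b) = [[1, -2], [-1, 3]]  ->  [[-4, 33], [-1, 8]]
... * rho(b) = [[1, -2], [-1, 3]]  ->  [[-37, 107], [-9, 26]]
... * rho(a) = [[1, 3], [-1, -2]]  ->  [[-144, -325], [-35, -79]]
... * rho(b) = [[1, -2], [-1, 3]]  ->  [[181, -687], [44, -167]]
... * rho(b) = [[1, -2], [-1, 3]]  ->  [[868, -2423], [211, -589]]
... * rho(a) = [[1, 3], [-1, -2]]  ->  [[3291, 7450], [800, 1811]]
tr = 3291 + 1811 = 5102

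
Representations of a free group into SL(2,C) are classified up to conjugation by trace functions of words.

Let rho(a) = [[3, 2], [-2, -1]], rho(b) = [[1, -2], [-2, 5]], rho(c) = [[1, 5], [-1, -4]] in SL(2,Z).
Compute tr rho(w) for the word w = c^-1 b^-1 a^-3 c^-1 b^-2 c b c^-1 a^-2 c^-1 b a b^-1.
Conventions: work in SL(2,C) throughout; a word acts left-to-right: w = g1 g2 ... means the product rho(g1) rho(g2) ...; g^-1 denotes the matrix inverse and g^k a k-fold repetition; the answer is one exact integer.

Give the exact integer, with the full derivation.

rho(c^-1) = [[-4, -5], [1, 1]]
... * rho(b^-1) = [[5, 2], [2, 1]]  ->  [[-30, -13], [7, 3]]
... * rho(a^-1) = [[-1, -2], [2, 3]]  ->  [[4, 21], [-1, -5]]
... * rho(a^-1) = [[-1, -2], [2, 3]]  ->  [[38, 55], [-9, -13]]
... * rho(a^-1) = [[-1, -2], [2, 3]]  ->  [[72, 89], [-17, -21]]
... * rho(c^-1) = [[-4, -5], [1, 1]]  ->  [[-199, -271], [47, 64]]
... * rho(b^-1) = [[5, 2], [2, 1]]  ->  [[-1537, -669], [363, 158]]
... * rho(b^-1) = [[5, 2], [2, 1]]  ->  [[-9023, -3743], [2131, 884]]
... * rho(c) = [[1, 5], [-1, -4]]  ->  [[-5280, -30143], [1247, 7119]]
... * rho(b) = [[1, -2], [-2, 5]]  ->  [[55006, -140155], [-12991, 33101]]
... * rho(c^-1) = [[-4, -5], [1, 1]]  ->  [[-360179, -415185], [85065, 98056]]
... * rho(a^-1) = [[-1, -2], [2, 3]]  ->  [[-470191, -525197], [111047, 124038]]
... * rho(a^-1) = [[-1, -2], [2, 3]]  ->  [[-580203, -635209], [137029, 150020]]
... * rho(c^-1) = [[-4, -5], [1, 1]]  ->  [[1685603, 2265806], [-398096, -535125]]
... * rho(b) = [[1, -2], [-2, 5]]  ->  [[-2846009, 7957824], [672154, -1879433]]
... * rho(a) = [[3, 2], [-2, -1]]  ->  [[-24453675, -13649842], [5775328, 3223741]]
... * rho(b^-1) = [[5, 2], [2, 1]]  ->  [[-149568059, -62557192], [35324122, 14774397]]
tr = -149568059 + 14774397 = -134793662

-134793662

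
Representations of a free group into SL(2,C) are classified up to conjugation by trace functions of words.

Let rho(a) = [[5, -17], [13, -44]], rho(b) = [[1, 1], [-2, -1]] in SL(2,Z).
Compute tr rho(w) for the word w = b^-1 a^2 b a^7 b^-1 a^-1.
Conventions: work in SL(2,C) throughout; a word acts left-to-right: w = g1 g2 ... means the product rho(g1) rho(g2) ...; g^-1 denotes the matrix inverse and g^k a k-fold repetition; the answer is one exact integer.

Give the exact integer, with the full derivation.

140947106199097536

rho(b^-1) = [[-1, -1], [2, 1]]
... * rho(a) = [[5, -17], [13, -44]]  ->  [[-18, 61], [23, -78]]
... * rho(a) = [[5, -17], [13, -44]]  ->  [[703, -2378], [-899, 3041]]
... * rho(b) = [[1, 1], [-2, -1]]  ->  [[5459, 3081], [-6981, -3940]]
... * rho(a) = [[5, -17], [13, -44]]  ->  [[67348, -228367], [-86125, 292037]]
... * rho(a) = [[5, -17], [13, -44]]  ->  [[-2632031, 8903232], [3365856, -11385503]]
... * rho(a) = [[5, -17], [13, -44]]  ->  [[102581861, -346997681], [-131182259, 443742580]]
... * rho(a) = [[5, -17], [13, -44]]  ->  [[-3998060548, 13524006327], [5112742245, -17294575117]]
... * rho(a) = [[5, -17], [13, -44]]  ->  [[155821779511, -527089249072], [-199265765296, 674044686983]]
... * rho(a) = [[5, -17], [13, -44]]  ->  [[-6073051340381, 20542956707481], [7766252104299, -26270448217220]]
... * rho(a) = [[5, -17], [13, -44]]  ->  [[236693180495348, -800648222342687], [-302684566302365, 1023873435784597]]
... * rho(b^-1) = [[-1, -1], [2, 1]]  ->  [[-1837989625180722, -1037341402838035], [2350431437871559, 1326558002086962]]
... * rho(a^-1) = [[-44, 17], [-13, 5]]  ->  [[94356981744846223, -36432530642262449], [-120664237293479102, 46590124454251313]]
tr = 94356981744846223 + 46590124454251313 = 140947106199097536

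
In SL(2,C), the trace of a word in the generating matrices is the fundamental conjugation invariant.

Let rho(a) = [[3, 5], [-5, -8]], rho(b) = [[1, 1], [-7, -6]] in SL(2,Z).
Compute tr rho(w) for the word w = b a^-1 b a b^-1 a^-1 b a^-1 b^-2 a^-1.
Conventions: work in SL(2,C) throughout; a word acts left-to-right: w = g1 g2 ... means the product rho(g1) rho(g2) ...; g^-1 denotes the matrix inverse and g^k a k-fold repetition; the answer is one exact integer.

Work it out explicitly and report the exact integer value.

rho(b) = [[1, 1], [-7, -6]]
... * rho(a^-1) = [[-8, -5], [5, 3]]  ->  [[-3, -2], [26, 17]]
... * rho(b) = [[1, 1], [-7, -6]]  ->  [[11, 9], [-93, -76]]
... * rho(a) = [[3, 5], [-5, -8]]  ->  [[-12, -17], [101, 143]]
... * rho(b^-1) = [[-6, -1], [7, 1]]  ->  [[-47, -5], [395, 42]]
... * rho(a^-1) = [[-8, -5], [5, 3]]  ->  [[351, 220], [-2950, -1849]]
... * rho(b) = [[1, 1], [-7, -6]]  ->  [[-1189, -969], [9993, 8144]]
... * rho(a^-1) = [[-8, -5], [5, 3]]  ->  [[4667, 3038], [-39224, -25533]]
... * rho(b^-1) = [[-6, -1], [7, 1]]  ->  [[-6736, -1629], [56613, 13691]]
... * rho(b^-1) = [[-6, -1], [7, 1]]  ->  [[29013, 5107], [-243841, -42922]]
... * rho(a^-1) = [[-8, -5], [5, 3]]  ->  [[-206569, -129744], [1736118, 1090439]]
tr = -206569 + 1090439 = 883870

883870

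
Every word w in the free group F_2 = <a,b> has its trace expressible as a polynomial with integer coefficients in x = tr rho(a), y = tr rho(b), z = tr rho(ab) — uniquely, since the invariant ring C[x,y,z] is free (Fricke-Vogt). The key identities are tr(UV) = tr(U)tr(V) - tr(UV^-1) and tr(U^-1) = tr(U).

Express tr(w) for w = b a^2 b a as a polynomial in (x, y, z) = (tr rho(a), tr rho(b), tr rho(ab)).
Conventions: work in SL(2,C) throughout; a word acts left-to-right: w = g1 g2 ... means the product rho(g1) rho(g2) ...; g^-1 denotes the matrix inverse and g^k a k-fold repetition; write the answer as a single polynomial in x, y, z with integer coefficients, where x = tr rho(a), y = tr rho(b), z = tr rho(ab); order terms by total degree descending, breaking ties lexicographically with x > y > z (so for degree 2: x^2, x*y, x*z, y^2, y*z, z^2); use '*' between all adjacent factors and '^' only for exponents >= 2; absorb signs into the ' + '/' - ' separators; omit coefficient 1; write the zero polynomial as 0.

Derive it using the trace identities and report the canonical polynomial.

x*z^2 - y*z - x

next, trace(b a b a) = trace(a b) * trace(a b) - trace(1)   [split at repeated a] = z^2 - 2
trace(b a b) = trace(b) * trace(a b) - trace(a) = y*z - x
trace(b a^2 b a) = trace(a) * trace(b a b a) - trace(b a b) = x*z^2 - y*z - x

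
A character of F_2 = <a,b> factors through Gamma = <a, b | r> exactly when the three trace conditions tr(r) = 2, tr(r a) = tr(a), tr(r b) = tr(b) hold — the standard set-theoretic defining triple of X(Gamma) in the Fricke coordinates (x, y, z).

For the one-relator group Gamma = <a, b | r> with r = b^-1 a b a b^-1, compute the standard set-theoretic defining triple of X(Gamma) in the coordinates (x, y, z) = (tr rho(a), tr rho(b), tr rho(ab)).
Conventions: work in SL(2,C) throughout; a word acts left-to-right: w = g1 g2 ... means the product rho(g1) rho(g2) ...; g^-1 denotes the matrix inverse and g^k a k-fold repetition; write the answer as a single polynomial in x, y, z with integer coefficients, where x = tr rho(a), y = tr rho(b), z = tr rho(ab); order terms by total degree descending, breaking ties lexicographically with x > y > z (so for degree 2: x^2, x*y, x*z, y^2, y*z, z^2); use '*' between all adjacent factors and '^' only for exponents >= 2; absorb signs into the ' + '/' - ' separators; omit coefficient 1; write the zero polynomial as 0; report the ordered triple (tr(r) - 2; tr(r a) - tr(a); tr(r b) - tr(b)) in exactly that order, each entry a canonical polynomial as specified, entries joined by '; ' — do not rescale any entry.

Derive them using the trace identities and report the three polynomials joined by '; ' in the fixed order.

tr(a b a) = tr(a) * tr(b a) - tr(b)  (reduce the a square) = x*z - y
tr(a b a b) = tr(b a) * tr(b a) - tr(1)  (split on b) = z^2 - 2
tr(b^-1 a b a) = tr(a b a) * tr(b) - tr(a b a b)  (eliminate b^-1) = x*y*z - y^2 - z^2 + 2
tr(b^-1 a b a b^-1) = tr(b^-1 a b a) * tr(b) - tr(b^-1 a b a b)  (eliminate b^-1) = x*y^2*z - y^3 - y*z^2 - x*z + 3*y
tr(a b a^2) = tr(a) * tr(a b a) - tr(a b)   [square of a] = x^2*z - x*y - z
tr(b a b) = tr(b) * tr(a b) - tr(a)   [square of b] = y*z - x
tr(a b a^2 b) = tr(a) * tr(b a b a) - tr(b a b)   [square of a] = x*z^2 - y*z - x
tr(a b^-1 a b a) = tr(a b a^2) * tr(b) - tr(a b a^2 b)   [inverse elimination on b] = x^2*y*z - x*y^2 - x*z^2 + x
tr(a b a b a b) = tr(b a b a) * tr(b a) - tr(a b)   [split at a repeated b] = z^3 - 3*z
tr(a b^-1 a b a b) = tr(a b a b a) * tr(b) - tr(a b a b a b)   [inverse elimination on b] = x*y*z^2 - y^2*z - z^3 - x*y + 3*z
tr(b^-1 a b a b^-1 a) = tr(a b^-1 a b a) * tr(b) - tr(a b^-1 a b a b)   [inverse elimination on b] = x^2*y^2*z - x*y^3 - 2*x*y*z^2 + y^2*z + z^3 + 2*x*y - 3*z
assemble the triple (tr(r) - 2; tr(r a) - x; tr(r b) - y)

x*y^2*z - y^3 - y*z^2 - x*z + 3*y - 2; x^2*y^2*z - x*y^3 - 2*x*y*z^2 + y^2*z + z^3 + 2*x*y - x - 3*z; x*y*z - y^2 - z^2 - y + 2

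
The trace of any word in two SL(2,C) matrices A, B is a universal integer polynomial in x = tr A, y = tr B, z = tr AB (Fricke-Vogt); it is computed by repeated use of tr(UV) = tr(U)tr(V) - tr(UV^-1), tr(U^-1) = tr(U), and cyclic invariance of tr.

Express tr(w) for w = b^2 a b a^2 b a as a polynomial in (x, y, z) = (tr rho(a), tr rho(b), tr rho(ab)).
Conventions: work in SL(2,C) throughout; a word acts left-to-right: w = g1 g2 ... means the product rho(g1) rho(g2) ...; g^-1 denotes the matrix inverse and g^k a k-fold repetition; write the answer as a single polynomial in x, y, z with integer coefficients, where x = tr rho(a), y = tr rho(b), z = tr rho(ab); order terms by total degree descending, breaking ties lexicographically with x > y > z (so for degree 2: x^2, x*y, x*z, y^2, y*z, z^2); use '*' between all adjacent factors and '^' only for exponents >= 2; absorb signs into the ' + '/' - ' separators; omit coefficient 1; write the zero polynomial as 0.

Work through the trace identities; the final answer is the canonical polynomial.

x*y*z^3 - x^2*z^2 - y^2*z^2 + 2

reduce: trace(a b a b) = trace(a b)*trace(a b) - trace(1)   [split at a repeated a] = z^2 - 2
reduce: trace(b a b a b a) = trace(a b a b)*trace(a b) - trace(b a)   [split at a repeated a] = z^3 - 3*z
trace(a b a) = trace(a)*trace(b a) - trace(b)   [square of a] = x*z - y
trace(b a b a b) = trace(b)*trace(a b a b) - trace(a b a)   [square of b] = y*z^2 - x*z - y
so trace(a b a^2 b a b) = trace(a)*trace(b a b a b a) - trace(b a b a b)   [square of a] = x*z^3 - y*z^2 - 2*x*z + y
reduce: trace(b a b) = trace(b)*trace(a b) - trace(a)   [square of b] = y*z - x
so trace(b a^2 b a) = trace(a)*trace(b a b a) - trace(b a b)   [square of a] = x*z^2 - y*z - x
reduce: trace(b^2) = trace(b)*trace(b) - trace(1)   [square of b] = y^2 - 2
trace(b a^2 b) = trace(a)*trace(b^2 a) - trace(b^2)   [square of a] = x*y*z - x^2 - y^2 + 2
reduce: trace(a b a^2 b a) = trace(a)*trace(b a^2 b a) - trace(b a^2 b)   [square of a] = x^2*z^2 - 2*x*y*z + y^2 - 2
trace(b^2 a b a^2 b a) = trace(b)*trace(a b a^2 b a b) - trace(a b a^2 b a)   [square of b] = x*y*z^3 - x^2*z^2 - y^2*z^2 + 2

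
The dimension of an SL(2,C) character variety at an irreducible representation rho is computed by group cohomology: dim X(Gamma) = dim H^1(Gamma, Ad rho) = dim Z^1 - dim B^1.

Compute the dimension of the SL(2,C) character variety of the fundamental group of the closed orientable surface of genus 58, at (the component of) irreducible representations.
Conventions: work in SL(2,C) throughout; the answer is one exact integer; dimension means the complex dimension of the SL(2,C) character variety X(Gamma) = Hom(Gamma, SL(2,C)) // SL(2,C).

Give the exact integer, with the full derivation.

342

The genus-58 surface group: 2g = 116 generators, one relator prod [a_i, b_i].
Before the relator condition, cocycle space has dim 3*116 = 348.
H^2 = coker(d_2) is dual to H^0 = 0 at irreducible rho (Poincare duality), so d_2 is onto: dim Z^1 = 345.
Coboundaries contribute dim B^1 = 3 (injective at irreducible rho).
dim X = dim H^1 = 345 - 3 = 342.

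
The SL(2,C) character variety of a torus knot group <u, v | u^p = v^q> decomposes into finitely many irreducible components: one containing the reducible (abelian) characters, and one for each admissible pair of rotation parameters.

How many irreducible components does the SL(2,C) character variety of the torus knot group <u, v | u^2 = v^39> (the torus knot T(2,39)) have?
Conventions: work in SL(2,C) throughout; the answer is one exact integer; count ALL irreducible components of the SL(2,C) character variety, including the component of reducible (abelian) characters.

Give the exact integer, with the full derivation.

Gamma = < u, v | u^2 = v^39 > (torus knot T(2,39)); the central element u^2 = v^39 acts as +I or -I in any irreducible SL(2,C) representation.
This locks tr(u) to 2*cos(pi*alpha/2), alpha in 1..1, and tr(v) to 2*cos(pi*beta/39), beta in 1..38, on each component of irreducible characters.
u^2 = (-1)^alpha I and v^39 = (-1)^beta I must agree, so alpha and beta have equal parity.
Enumerate parity-matched pairs: 1*19 odd-odd plus 0*19 even-even gives 19.
That is 19 components of irreducible characters, and with the reducible (abelian) component the total is 20.

20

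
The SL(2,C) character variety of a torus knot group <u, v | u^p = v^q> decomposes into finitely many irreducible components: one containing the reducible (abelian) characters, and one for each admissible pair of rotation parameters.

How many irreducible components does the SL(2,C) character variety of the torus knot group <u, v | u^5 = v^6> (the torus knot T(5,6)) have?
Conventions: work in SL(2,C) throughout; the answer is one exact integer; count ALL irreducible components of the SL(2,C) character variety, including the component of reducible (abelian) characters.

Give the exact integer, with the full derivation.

11

For T(5,6): irreducibility forces the central element u^5 = v^6 to one of +I, -I.
This locks tr(u) to 2*cos(pi*alpha/5), alpha in 1..4, and tr(v) to 2*cos(pi*beta/6), beta in 1..5, on each component of irreducible characters.
The two central values (-1)^alpha I and (-1)^beta I must be the same matrix, so alpha and beta share a parity.
Enumerate parity-matched pairs: 2*3 odd-odd plus 2*2 even-even gives 10.
That is 10 components of irreducible characters, and with the reducible (abelian) component the total is 11.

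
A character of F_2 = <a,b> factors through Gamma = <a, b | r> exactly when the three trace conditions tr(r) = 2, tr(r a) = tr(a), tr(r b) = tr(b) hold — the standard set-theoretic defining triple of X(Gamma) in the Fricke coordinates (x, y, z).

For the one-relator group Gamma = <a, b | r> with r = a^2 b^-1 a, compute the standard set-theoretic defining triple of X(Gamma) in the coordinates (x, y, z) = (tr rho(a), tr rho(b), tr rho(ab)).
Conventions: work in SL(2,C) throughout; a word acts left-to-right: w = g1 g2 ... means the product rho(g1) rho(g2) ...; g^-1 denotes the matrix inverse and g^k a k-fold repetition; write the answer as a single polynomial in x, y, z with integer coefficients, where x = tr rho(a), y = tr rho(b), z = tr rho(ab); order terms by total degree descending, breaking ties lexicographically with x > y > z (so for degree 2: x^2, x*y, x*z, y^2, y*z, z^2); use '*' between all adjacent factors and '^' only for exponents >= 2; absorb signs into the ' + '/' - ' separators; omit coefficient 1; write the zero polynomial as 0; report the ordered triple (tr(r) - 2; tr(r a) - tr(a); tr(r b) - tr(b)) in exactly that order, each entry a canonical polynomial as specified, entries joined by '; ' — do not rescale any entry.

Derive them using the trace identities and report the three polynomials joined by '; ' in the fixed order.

x^3*y - x^2*z - 2*x*y + z - 2; x^4*y - x^3*z - 3*x^2*y + 2*x*z - x + y; x^2*y*z - x*y^2 - x*z^2 + x - y

reduce: trace(a^2) = trace(a) trace(a) - trace(1)  (reduce the a square) = x^2 - 2
trace(a^3) = trace(a) trace(a^2) - trace(a)  (reduce the a square) = x^3 - 3*x
trace(a b a) = trace(a) trace(b a) - trace(b)  (reduce the a square) = x*z - y
so trace(a^3 b) = trace(a) trace(a b a) - trace(a b)  (reduce the a square) = x^2*z - x*y - z
trace(a^2 b^-1 a) = trace(a^3) trace(b) - trace(a^3 b)  (eliminate b^-1) = x^3*y - x^2*z - 2*x*y + z
reduce: trace(a^4) = trace(a) trace(a^3) - trace(a^2) = x^4 - 4*x^2 + 2
reduce: trace(a^4 b) = trace(a) trace(a^2 b a) - trace(a^2 b) = x^3*z - x^2*y - 2*x*z + y
trace(a^2 b^-1 a^2) = trace(a^4) trace(b) - trace(a^4 b) = x^4*y - x^3*z - 3*x^2*y + 2*x*z + y
trace(b a b a) = trace(a b) trace(a b) - trace(1)  (split on a) = z^2 - 2
trace(b a b) = trace(b) trace(a b) - trace(a)  (reduce the b square) = y*z - x
so trace(a b a^2 b) = trace(a) trace(b a b a) - trace(b a b)  (reduce the a square) = x*z^2 - y*z - x
so trace(a^2 b^-1 a b) = trace(a b a^2) trace(b) - trace(a b a^2 b)  (eliminate b^-1) = x^2*y*z - x*y^2 - x*z^2 + x
assemble the triple (trace(r) - 2; trace(r a) - x; trace(r b) - y)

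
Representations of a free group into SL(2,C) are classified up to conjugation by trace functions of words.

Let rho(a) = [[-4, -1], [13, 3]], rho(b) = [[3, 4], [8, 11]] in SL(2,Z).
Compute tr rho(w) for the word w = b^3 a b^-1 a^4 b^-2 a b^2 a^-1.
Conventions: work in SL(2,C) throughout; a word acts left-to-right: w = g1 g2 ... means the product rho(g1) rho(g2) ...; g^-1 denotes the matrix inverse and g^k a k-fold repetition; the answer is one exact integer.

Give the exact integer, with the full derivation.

-1269744180577

rho(b) = [[3, 4], [8, 11]]
... * rho(b) = [[3, 4], [8, 11]]  ->  [[41, 56], [112, 153]]
... * rho(b) = [[3, 4], [8, 11]]  ->  [[571, 780], [1560, 2131]]
... * rho(a) = [[-4, -1], [13, 3]]  ->  [[7856, 1769], [21463, 4833]]
... * rho(b^-1) = [[11, -4], [-8, 3]]  ->  [[72264, -26117], [197429, -71353]]
... * rho(a) = [[-4, -1], [13, 3]]  ->  [[-628577, -150615], [-1717305, -411488]]
... * rho(a) = [[-4, -1], [13, 3]]  ->  [[556313, 176732], [1519876, 482841]]
... * rho(a) = [[-4, -1], [13, 3]]  ->  [[72264, -26117], [197429, -71353]]
... * rho(a) = [[-4, -1], [13, 3]]  ->  [[-628577, -150615], [-1717305, -411488]]
... * rho(b^-1) = [[11, -4], [-8, 3]]  ->  [[-5709427, 2062463], [-15598451, 5634756]]
... * rho(b^-1) = [[11, -4], [-8, 3]]  ->  [[-79303401, 29025097], [-216661009, 79298072]]
... * rho(a) = [[-4, -1], [13, 3]]  ->  [[694539865, 166378692], [1897518972, 454555225]]
... * rho(b) = [[3, 4], [8, 11]]  ->  [[3414649131, 4608325072], [9328998716, 12590183363]]
... * rho(b) = [[3, 4], [8, 11]]  ->  [[47110547969, 64350172316], [128708463052, 175808011857]]
... * rho(a^-1) = [[3, 1], [-13, -4]]  ->  [[-695220596201, -210290141295], [-1899378764985, -574523584376]]
tr = -695220596201 + -574523584376 = -1269744180577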